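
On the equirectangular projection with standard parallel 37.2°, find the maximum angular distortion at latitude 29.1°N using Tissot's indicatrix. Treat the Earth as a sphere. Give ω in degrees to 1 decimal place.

5.3°

In the equirectangular projection with standard parallel φ₀ = 37.2° (x = Rλ cos φ₀, y = Rφ), meridians are true-scale (h = 1) and the parallel scale is k = cos φ₀ / cos φ.
At 29.1°: h = 1.000, k = 0.9116; principal scales a = 1.000, b = 0.9116.
sin(ω/2) = (a − b)/(a + b) = 0.08840/1.912 = 0.04624, so ω = 2 arcsin(0.04624) ≈ 5.3°.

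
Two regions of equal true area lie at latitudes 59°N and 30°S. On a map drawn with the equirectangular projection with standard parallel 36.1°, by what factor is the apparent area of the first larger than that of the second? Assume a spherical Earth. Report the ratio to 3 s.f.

In the equirectangular projection with standard parallel φ₀ = 36.1° (x = Rλ cos φ₀, y = Rφ), meridians are true-scale (h = 1) and the parallel scale is k = cos φ₀ / cos φ.
Areal scale at 59°: h·k = 1.000 × 1.569 = 1.569.
Areal scale at 30°: h·k = 1.000 × 0.9330 = 0.9330.
Ratio = 1.569/0.9330 ≈ 1.68.

1.68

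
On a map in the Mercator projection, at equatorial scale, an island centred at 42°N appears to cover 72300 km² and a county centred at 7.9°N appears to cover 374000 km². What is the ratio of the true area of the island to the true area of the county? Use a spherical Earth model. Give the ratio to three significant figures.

0.109

On Mercator the areal scale is sec²φ, so true area = apparent × cos²φ.
True area of island: 72300 × cos²(42°) = 72300 × 0.5523 = 39930 km².
True area of county: 374000 × cos²(7.9°) = 374000 × 0.9811 = 366900 km².
Ratio = 39930 / 366900 ≈ 0.109.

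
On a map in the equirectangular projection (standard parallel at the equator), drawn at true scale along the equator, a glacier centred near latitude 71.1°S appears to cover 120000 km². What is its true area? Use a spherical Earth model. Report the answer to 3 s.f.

38900 km²

For the equirectangular projection with φ₀ = 0 (plate carrée), h = 1 along meridians and k = sec φ along parallels.
Areal scale = h·k = 1 × sec φ; at 71.1°, h = 1.000, k = 3.087, so h·k = 3.087.
True area = apparent / (areal scale) = 120000 / 3.087 ≈ 38900 km².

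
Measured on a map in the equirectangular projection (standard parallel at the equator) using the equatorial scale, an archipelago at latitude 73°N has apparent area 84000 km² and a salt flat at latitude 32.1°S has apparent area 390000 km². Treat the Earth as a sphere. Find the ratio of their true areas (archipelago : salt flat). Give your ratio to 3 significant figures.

Plate carrée has h = 1 and k = sec φ, giving areal scale sec φ; true area = (apparent area) · cos φ.
True area of archipelago: 84000 × cos(73°) = 84000 × 0.2924 = 24560 km².
True area of salt flat: 390000 × cos(32.1°) = 390000 × 0.8471 = 330400 km².
Ratio = 24560 / 330400 ≈ 0.0743.

0.0743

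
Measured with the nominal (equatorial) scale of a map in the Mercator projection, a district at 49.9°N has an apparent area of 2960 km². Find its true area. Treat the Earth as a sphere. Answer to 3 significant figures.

For Mercator, h = k = sec φ (a conformal cylindrical projection has a single point scale, 1/cos φ).
Areal scale = k² = sec²φ = 1/cos²(49.9°) = 1/0.6441² = 2.410.
True area = apparent / (areal scale) = 2960 / 2.410 ≈ 1230 km².

1230 km²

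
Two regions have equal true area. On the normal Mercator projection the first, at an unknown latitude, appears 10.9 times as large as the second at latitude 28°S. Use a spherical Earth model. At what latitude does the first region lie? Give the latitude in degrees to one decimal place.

Mercator areal scale is sec²φ, so apparent-area ratio = sec²φ₁ / sec²φ₂ = cos²φ₂ / cos²φ₁.
cos²φ₂ / cos²φ₁ = 10.9  ⇒  cos φ₁ = cos 28° / √10.9 = 0.8829/3.302 = 0.2674.
φ₁ = arccos(0.2674) ≈ 74.5°.

74.5°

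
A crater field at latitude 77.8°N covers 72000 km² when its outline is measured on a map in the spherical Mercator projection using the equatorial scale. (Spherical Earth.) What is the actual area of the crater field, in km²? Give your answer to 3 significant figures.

3220 km²

Mercator is conformal, so the point scale is isotropic: h = k = sec φ = 1/cos φ.
Areal scale = k² = sec²φ = 1/cos²(77.8°) = 1/0.2113² = 22.39.
True area = apparent / (areal scale) = 72000 / 22.39 ≈ 3220 km².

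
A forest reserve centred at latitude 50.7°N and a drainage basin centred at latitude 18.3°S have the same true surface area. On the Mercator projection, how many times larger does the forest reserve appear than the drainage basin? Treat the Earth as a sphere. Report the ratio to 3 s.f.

On Mercator, area is exaggerated by sec²φ = 1/cos²φ.
At 50.7°: sec²(50.7°) = 1/0.6334² = 2.493.
At 18.3°: sec²(18.3°) = 1/0.9494² = 1.109.
Ratio = 2.493/1.109 = cos²(18.3°)/cos²(50.7°) ≈ 2.25.

2.25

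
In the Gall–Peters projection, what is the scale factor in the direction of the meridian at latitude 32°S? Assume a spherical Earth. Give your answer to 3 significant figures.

The Gall–Peters projection is cylindrical equal-area with φ₀ = 45°. Cylindrical equal-area (φ₀ = 45°): h = cos φ / cos 45° along meridians, k = cos 45° / cos φ along parallels; h·k = 1.
h = cos 32° / cos 45° = 0.8480/0.7071 = 1.199.

1.20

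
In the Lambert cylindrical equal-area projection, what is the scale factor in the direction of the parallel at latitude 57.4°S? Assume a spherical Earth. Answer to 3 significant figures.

1.86

The Lambert cylindrical equal-area projection is the cylindrical equal-area projection with its standard parallel at the equator (φ₀ = 0). For cylindrical equal-area with standard parallel φ₀, h = cos φ / cos φ₀ and k = cos φ₀ / cos φ, so h·k = 1.
k = cos 0° / cos 57.4° = 1.000/0.5388 = 1.856.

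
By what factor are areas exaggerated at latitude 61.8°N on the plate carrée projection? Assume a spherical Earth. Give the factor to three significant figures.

Plate carrée maps x = Rλ, y = Rφ. The meridian scale is h = 1 and the parallel scale is k = 1/cos φ = sec φ.
Areal scale = h·k = 1 × sec φ; at 61.8°, h = 1.000, k = 2.116, so h·k = 2.116.

2.12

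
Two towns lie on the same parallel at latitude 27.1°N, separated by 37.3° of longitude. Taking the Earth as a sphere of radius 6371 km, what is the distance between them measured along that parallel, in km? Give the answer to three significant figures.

Arc length along a parallel = R cos φ · Δλ (with Δλ in radians).
= 6371 × cos 27.1° × (37.3° × π/180) = 6371 × 0.8902 × 0.6510 ≈ 3690 km.

3690 km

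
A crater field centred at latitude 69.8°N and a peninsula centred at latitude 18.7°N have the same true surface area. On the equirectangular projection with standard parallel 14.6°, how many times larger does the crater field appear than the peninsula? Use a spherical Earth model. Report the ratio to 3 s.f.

With standard parallel φ₀ = 14.6°, the equirectangular projection gives x = Rλ cos φ₀, y = Rφ, so h = 1 and k = cos 14.6° / cos φ.
Areal scale at 69.8°: h·k = 1.000 × 2.803 = 2.803.
Areal scale at 18.7°: h·k = 1.000 × 1.022 = 1.022.
Ratio = 2.803/1.022 ≈ 2.74.

2.74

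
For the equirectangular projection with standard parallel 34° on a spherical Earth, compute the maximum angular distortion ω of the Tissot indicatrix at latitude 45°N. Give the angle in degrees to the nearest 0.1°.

The equidistant cylindrical projection with φ₀ = 34° has h = 1 (meridians true) and k = cos φ₀ / cos φ along parallels.
At 45°: h = 1.000, k = 1.172; principal scales a = 1.172, b = 1.000.
sin(ω/2) = (a − b)/(a + b) = 0.1724/2.172 = 0.07937, so ω = 2 arcsin(0.07937) ≈ 9.1°.

9.1°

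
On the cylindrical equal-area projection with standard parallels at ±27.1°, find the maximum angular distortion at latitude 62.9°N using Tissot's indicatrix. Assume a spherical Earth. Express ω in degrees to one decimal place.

A cylindrical equal-area projection with standard parallel φ₀ has meridian scale h = cos φ / cos φ₀ and parallel scale k = cos φ₀ / cos φ (so areas are preserved, h·k = 1).
At 62.9°: h = 0.5117, k = 1.954; principal scales a = 1.954, b = 0.5117.
sin(ω/2) = (a − b)/(a + b) = 1.442/2.466 = 0.5850, so ω = 2 arcsin(0.5850) ≈ 71.6°.

71.6°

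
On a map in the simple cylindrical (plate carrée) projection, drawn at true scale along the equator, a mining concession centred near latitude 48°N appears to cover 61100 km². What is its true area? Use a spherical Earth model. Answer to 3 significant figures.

For the equirectangular projection with φ₀ = 0 (plate carrée), h = 1 along meridians and k = sec φ along parallels.
Areal scale = h·k = 1 × sec φ; at 48°, h = 1.000, k = 1.494, so h·k = 1.494.
True area = apparent / (areal scale) = 61100 / 1.494 ≈ 40900 km².

40900 km²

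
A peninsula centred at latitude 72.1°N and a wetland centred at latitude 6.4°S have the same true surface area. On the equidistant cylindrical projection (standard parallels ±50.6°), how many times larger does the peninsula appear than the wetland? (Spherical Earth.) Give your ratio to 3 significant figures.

The equidistant cylindrical projection with φ₀ = 50.6° has h = 1 (meridians true) and k = cos φ₀ / cos φ along parallels.
Areal scale at 72.1°: h·k = 1.000 × 2.065 = 2.065.
Areal scale at 6.4°: h·k = 1.000 × 0.6387 = 0.6387.
Ratio = 2.065/0.6387 ≈ 3.23.

3.23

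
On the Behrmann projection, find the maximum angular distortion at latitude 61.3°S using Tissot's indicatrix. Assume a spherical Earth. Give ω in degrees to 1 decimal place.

The Behrmann projection is cylindrical equal-area with φ₀ = 30°. For cylindrical equal-area with standard parallel φ₀, h = cos φ / cos φ₀ and k = cos φ₀ / cos φ, so h·k = 1.
At 61.3°: h = 0.5545, k = 1.803; principal scales a = 1.803, b = 0.5545.
sin(ω/2) = (a − b)/(a + b) = 1.249/2.358 = 0.5297, so ω = 2 arcsin(0.5297) ≈ 64.0°.

64.0°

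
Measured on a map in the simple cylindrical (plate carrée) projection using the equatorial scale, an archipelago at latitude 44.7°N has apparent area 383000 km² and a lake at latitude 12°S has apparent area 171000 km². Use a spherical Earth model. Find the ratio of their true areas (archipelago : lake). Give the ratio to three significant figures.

1.63

On the plate carrée, areal scale = h·k = 1 × sec φ, so true area = apparent × cos φ.
True area of archipelago: 383000 × cos(44.7°) = 383000 × 0.7108 = 272200 km².
True area of lake: 171000 × cos(12°) = 171000 × 0.9781 = 167300 km².
Ratio = 272200 / 167300 ≈ 1.63.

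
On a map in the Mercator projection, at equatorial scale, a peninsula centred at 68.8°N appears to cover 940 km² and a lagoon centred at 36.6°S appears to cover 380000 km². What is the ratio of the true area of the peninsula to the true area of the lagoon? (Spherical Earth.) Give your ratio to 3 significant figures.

Mercator's areal exaggeration is sec²φ; hence true area = (apparent area) · cos²φ.
True area of peninsula: 940 × cos²(68.8°) = 940 × 0.1308 = 122.9 km².
True area of lagoon: 380000 × cos²(36.6°) = 380000 × 0.6445 = 244900 km².
Ratio = 122.9 / 244900 ≈ 0.000502.

0.000502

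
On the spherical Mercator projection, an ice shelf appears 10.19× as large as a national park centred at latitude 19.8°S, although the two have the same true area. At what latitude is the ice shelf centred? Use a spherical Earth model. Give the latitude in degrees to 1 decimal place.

Mercator areal scale is sec²φ, so apparent-area ratio = sec²φ₁ / sec²φ₂ = cos²φ₂ / cos²φ₁.
cos²φ₂ / cos²φ₁ = 10.19  ⇒  cos φ₁ = cos 19.8° / √10.19 = 0.9409/3.192 = 0.2947.
φ₁ = arccos(0.2947) ≈ 72.9°.

72.9°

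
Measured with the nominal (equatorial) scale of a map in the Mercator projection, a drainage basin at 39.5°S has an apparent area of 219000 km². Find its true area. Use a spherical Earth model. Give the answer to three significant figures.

130000 km²

Mercator is conformal, so the point scale is isotropic: h = k = sec φ = 1/cos φ.
Areal scale = k² = sec²φ = 1/cos²(39.5°) = 1/0.7716² = 1.680.
True area = apparent / (areal scale) = 219000 / 1.680 ≈ 130000 km².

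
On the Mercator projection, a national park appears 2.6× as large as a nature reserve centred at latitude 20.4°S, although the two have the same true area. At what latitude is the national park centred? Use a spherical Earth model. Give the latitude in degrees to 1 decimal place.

For equal true areas on Mercator, apparent areas scale as sec²φ, so the ratio is cos²φ₂ / cos²φ₁.
cos²φ₂ / cos²φ₁ = 2.6  ⇒  cos φ₁ = cos 20.4° / √2.6 = 0.9373/1.612 = 0.5813.
φ₁ = arccos(0.5813) ≈ 54.5°.

54.5°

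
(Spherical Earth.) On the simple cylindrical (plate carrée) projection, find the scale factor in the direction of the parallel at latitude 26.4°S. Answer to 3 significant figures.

For the equirectangular projection with φ₀ = 0 (plate carrée), h = 1 along meridians and k = sec φ along parallels.
k = 1/cos 26.4° = 1/0.8957 = 1.116.

1.12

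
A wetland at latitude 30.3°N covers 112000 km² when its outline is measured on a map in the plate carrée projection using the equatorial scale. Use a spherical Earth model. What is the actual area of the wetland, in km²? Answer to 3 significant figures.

Plate carrée maps x = Rλ, y = Rφ. The meridian scale is h = 1 and the parallel scale is k = 1/cos φ = sec φ.
Areal scale = h·k = 1 × sec φ; at 30.3°, h = 1.000, k = 1.158, so h·k = 1.158.
True area = apparent / (areal scale) = 112000 / 1.158 ≈ 96700 km².

96700 km²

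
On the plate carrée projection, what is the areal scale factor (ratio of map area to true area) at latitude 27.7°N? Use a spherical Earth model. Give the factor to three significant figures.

1.13

Plate carrée maps x = Rλ, y = Rφ. The meridian scale is h = 1 and the parallel scale is k = 1/cos φ = sec φ.
Areal scale = h·k = 1 × sec φ; at 27.7°, h = 1.000, k = 1.129, so h·k = 1.129.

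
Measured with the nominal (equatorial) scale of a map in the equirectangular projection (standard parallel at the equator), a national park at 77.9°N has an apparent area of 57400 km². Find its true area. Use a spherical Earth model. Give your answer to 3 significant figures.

12000 km²

In the plate carrée (x = Rλ, y = Rφ), meridians are true-scale (h = 1) and parallels are stretched by k = sec φ.
Areal scale = h·k = 1 × sec φ; at 77.9°, h = 1.000, k = 4.771, so h·k = 4.771.
True area = apparent / (areal scale) = 57400 / 4.771 ≈ 12000 km².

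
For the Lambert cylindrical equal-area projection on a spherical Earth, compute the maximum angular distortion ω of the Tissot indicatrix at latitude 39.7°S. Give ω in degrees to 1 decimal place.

29.7°

The Lambert cylindrical equal-area projection is the cylindrical equal-area projection with its standard parallel at the equator (φ₀ = 0). For cylindrical equal-area with standard parallel φ₀, h = cos φ / cos φ₀ and k = cos φ₀ / cos φ, so h·k = 1.
At 39.7°: h = 0.7694, k = 1.300; principal scales a = 1.300, b = 0.7694.
sin(ω/2) = (a − b)/(a + b) = 0.5303/2.069 = 0.2563, so ω = 2 arcsin(0.2563) ≈ 29.7°.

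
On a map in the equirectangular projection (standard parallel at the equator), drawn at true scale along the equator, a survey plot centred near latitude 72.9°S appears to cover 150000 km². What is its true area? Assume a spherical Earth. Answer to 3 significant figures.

44100 km²

For the equirectangular projection with φ₀ = 0 (plate carrée), h = 1 along meridians and k = sec φ along parallels.
Areal scale = h·k = 1 × sec φ; at 72.9°, h = 1.000, k = 3.401, so h·k = 3.401.
True area = apparent / (areal scale) = 150000 / 3.401 ≈ 44100 km².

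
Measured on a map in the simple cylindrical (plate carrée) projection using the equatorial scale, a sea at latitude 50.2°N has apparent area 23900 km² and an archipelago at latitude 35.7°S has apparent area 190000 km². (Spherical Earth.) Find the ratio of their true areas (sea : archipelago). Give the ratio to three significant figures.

Plate carrée has h = 1 and k = sec φ, giving areal scale sec φ; true area = (apparent area) · cos φ.
True area of sea: 23900 × cos(50.2°) = 23900 × 0.6401 = 15300 km².
True area of archipelago: 190000 × cos(35.7°) = 190000 × 0.8121 = 154300 km².
Ratio = 15300 / 154300 ≈ 0.0992.

0.0992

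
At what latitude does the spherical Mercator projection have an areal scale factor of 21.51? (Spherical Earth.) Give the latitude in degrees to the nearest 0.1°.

77.5°

Mercator areal scale is sec²φ.
sec²φ = 21.51  ⇒  cos²φ = 0.04649  ⇒  cos φ = 0.2156.
φ = arccos(0.2156) ≈ 77.5°.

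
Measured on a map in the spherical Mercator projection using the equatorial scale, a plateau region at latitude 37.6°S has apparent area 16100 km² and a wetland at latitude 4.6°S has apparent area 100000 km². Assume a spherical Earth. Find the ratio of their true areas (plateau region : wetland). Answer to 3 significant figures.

0.102

Since Mercator area scale is 1/cos²φ, the true area equals the apparent area multiplied by cos²φ.
True area of plateau region: 16100 × cos²(37.6°) = 16100 × 0.6277 = 10110 km².
True area of wetland: 100000 × cos²(4.6°) = 100000 × 0.9936 = 99360 km².
Ratio = 10110 / 99360 ≈ 0.102.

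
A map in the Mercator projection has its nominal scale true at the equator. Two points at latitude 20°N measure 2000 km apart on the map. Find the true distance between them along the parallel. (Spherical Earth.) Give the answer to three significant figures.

1880 km

For Mercator, h = k = sec φ (a conformal cylindrical projection has a single point scale, 1/cos φ).
Along the parallel at 20°, map distances are exaggerated by k = sec 20° = 1.064.
True distance = 2000 / 1.064 = 2000 × cos 20° ≈ 1880 km.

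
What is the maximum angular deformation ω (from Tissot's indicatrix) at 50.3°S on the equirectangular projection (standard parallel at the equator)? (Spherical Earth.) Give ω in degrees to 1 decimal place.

25.5°

In the plate carrée (x = Rλ, y = Rφ), meridians are true-scale (h = 1) and parallels are stretched by k = sec φ.
At 50.3°: h = 1.000, k = 1.566; principal scales a = 1.566, b = 1.000.
sin(ω/2) = (a − b)/(a + b) = 0.5655/2.566 = 0.2204, so ω = 2 arcsin(0.2204) ≈ 25.5°.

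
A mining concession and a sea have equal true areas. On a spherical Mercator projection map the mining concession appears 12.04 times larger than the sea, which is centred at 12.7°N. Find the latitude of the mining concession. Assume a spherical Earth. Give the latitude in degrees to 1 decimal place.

73.7°

On Mercator, (apparent₁)/(apparent₂) = sec²φ₁ / sec²φ₂ when true areas are equal.
cos²φ₂ / cos²φ₁ = 12.04  ⇒  cos φ₁ = cos 12.7° / √12.04 = 0.9755/3.470 = 0.2811.
φ₁ = arccos(0.2811) ≈ 73.7°.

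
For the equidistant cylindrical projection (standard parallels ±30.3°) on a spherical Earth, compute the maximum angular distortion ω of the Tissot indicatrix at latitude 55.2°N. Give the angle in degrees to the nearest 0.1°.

The equidistant cylindrical projection with φ₀ = 30.3° has h = 1 (meridians true) and k = cos φ₀ / cos φ along parallels.
At 55.2°: h = 1.000, k = 1.513; principal scales a = 1.513, b = 1.000.
sin(ω/2) = (a − b)/(a + b) = 0.5128/2.513 = 0.2041, so ω = 2 arcsin(0.2041) ≈ 23.6°.

23.6°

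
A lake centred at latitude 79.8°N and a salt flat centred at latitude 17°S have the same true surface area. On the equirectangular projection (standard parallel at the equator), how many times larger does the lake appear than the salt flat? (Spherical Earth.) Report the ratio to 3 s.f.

5.40

For the equirectangular projection with φ₀ = 0 (plate carrée), h = 1 along meridians and k = sec φ along parallels.
Areal scale at 79.8°: h·k = 1.000 × 5.647 = 5.647.
Areal scale at 17°: h·k = 1.000 × 1.046 = 1.046.
Ratio = 5.647/1.046 ≈ 5.40.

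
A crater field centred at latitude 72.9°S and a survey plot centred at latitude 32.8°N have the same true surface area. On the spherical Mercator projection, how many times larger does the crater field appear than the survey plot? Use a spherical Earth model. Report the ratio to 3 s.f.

Mercator areal scale is sec²φ.
At 72.9°: sec²(72.9°) = 1/0.2940² = 11.57.
At 32.8°: sec²(32.8°) = 1/0.8406² = 1.415.
Ratio = 11.57/1.415 = cos²(32.8°)/cos²(72.9°) ≈ 8.17.

8.17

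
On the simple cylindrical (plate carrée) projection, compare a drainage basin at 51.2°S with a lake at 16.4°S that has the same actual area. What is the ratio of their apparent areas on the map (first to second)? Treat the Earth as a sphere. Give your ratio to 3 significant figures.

1.53

In the plate carrée (x = Rλ, y = Rφ), meridians are true-scale (h = 1) and parallels are stretched by k = sec φ.
Areal scale at 51.2°: h·k = 1.000 × 1.596 = 1.596.
Areal scale at 16.4°: h·k = 1.000 × 1.042 = 1.042.
Ratio = 1.596/1.042 ≈ 1.53.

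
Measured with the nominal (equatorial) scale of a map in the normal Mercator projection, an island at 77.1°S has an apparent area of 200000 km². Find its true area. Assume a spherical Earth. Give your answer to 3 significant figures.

9970 km²

The Mercator projection is conformal; its linear scale factor is the same in every direction and equals sec φ = 1/cos φ.
Areal scale = k² = sec²φ = 1/cos²(77.1°) = 1/0.2233² = 20.06.
True area = apparent / (areal scale) = 200000 / 20.06 ≈ 9970 km².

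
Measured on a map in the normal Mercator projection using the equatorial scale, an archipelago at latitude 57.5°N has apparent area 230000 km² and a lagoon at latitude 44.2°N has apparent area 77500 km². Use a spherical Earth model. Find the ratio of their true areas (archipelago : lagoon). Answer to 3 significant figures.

1.67

Mercator's areal exaggeration is sec²φ; hence true area = (apparent area) · cos²φ.
True area of archipelago: 230000 × cos²(57.5°) = 230000 × 0.2887 = 66400 km².
True area of lagoon: 77500 × cos²(44.2°) = 77500 × 0.5140 = 39830 km².
Ratio = 66400 / 39830 ≈ 1.67.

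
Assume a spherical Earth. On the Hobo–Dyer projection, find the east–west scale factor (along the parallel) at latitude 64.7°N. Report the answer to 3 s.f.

1.86

The Hobo–Dyer projection is cylindrical equal-area with φ₀ = 37.5°. Cylindrical equal-area (φ₀ = 37.5°): h = cos φ / cos 37.5° along meridians, k = cos 37.5° / cos φ along parallels; h·k = 1.
k = cos 37.5° / cos 64.7° = 0.7934/0.4274 = 1.856.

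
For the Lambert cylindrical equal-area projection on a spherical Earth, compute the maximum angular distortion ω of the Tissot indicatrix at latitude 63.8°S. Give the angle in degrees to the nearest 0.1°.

The Lambert cylindrical equal-area projection is the cylindrical equal-area projection with its standard parallel at the equator (φ₀ = 0). A cylindrical equal-area projection with standard parallel φ₀ has meridian scale h = cos φ / cos φ₀ and parallel scale k = cos φ₀ / cos φ (so areas are preserved, h·k = 1).
At 63.8°: h = 0.4415, k = 2.265; principal scales a = 2.265, b = 0.4415.
sin(ω/2) = (a − b)/(a + b) = 1.823/2.706 = 0.6737, so ω = 2 arcsin(0.6737) ≈ 84.7°.

84.7°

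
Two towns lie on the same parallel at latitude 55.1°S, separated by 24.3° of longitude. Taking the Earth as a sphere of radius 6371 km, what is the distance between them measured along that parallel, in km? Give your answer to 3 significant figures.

Arc length along a parallel = R cos φ · Δλ (with Δλ in radians).
= 6371 × cos 55.1° × (24.3° × π/180) = 6371 × 0.5721 × 0.4241 ≈ 1550 km.

1550 km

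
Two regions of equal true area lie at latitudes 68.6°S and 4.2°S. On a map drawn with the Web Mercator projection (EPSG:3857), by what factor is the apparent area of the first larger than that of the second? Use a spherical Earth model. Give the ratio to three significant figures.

7.47

On Mercator, area is exaggerated by sec²φ = 1/cos²φ.
At 68.6°: sec²(68.6°) = 1/0.3649² = 7.511.
At 4.2°: sec²(4.2°) = 1/0.9973² = 1.005.
Ratio = 7.511/1.005 = cos²(4.2°)/cos²(68.6°) ≈ 7.47.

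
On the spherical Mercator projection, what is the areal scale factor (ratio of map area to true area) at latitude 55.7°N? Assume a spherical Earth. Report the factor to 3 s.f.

Mercator is conformal, so the point scale is isotropic: h = k = sec φ = 1/cos φ.
Areal scale = k² = sec²φ = 1/cos²(55.7°) = 1/0.5635² = 3.149.

3.15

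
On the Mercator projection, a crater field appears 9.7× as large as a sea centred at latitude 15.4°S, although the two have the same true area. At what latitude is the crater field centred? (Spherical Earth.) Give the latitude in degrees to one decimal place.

72.0°

Mercator areal scale is sec²φ, so apparent-area ratio = sec²φ₁ / sec²φ₂ = cos²φ₂ / cos²φ₁.
cos²φ₂ / cos²φ₁ = 9.7  ⇒  cos φ₁ = cos 15.4° / √9.7 = 0.9641/3.114 = 0.3096.
φ₁ = arccos(0.3096) ≈ 72.0°.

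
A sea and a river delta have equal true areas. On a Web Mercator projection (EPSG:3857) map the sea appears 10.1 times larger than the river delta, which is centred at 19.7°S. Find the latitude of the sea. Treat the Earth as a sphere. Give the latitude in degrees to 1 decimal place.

For equal true areas on Mercator, apparent areas scale as sec²φ, so the ratio is cos²φ₂ / cos²φ₁.
cos²φ₂ / cos²φ₁ = 10.1  ⇒  cos φ₁ = cos 19.7° / √10.1 = 0.9415/3.178 = 0.2962.
φ₁ = arccos(0.2962) ≈ 72.8°.

72.8°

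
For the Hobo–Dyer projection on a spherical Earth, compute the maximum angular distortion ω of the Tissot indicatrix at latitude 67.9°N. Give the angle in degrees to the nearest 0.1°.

The Hobo–Dyer projection is cylindrical equal-area with φ₀ = 37.5°. Cylindrical equal-area (φ₀ = 37.5°): h = cos φ / cos 37.5° along meridians, k = cos 37.5° / cos φ along parallels; h·k = 1.
At 67.9°: h = 0.4742, k = 2.109; principal scales a = 2.109, b = 0.4742.
sin(ω/2) = (a − b)/(a + b) = 1.635/2.583 = 0.6328, so ω = 2 arcsin(0.6328) ≈ 78.5°.

78.5°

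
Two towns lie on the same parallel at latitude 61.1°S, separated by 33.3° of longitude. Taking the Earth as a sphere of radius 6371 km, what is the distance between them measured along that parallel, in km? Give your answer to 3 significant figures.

Arc length along a parallel = R cos φ · Δλ (with Δλ in radians).
= 6371 × cos 61.1° × (33.3° × π/180) = 6371 × 0.4833 × 0.5812 ≈ 1790 km.

1790 km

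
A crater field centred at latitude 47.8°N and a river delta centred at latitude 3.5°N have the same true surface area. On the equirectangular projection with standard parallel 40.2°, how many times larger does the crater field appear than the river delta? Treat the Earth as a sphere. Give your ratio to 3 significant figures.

The equidistant cylindrical projection with φ₀ = 40.2° has h = 1 (meridians true) and k = cos φ₀ / cos φ along parallels.
Areal scale at 47.8°: h·k = 1.000 × 1.137 = 1.137.
Areal scale at 3.5°: h·k = 1.000 × 0.7652 = 0.7652.
Ratio = 1.137/0.7652 ≈ 1.49.

1.49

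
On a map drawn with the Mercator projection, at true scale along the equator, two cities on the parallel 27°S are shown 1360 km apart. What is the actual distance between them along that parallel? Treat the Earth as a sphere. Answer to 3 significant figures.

1210 km

The Mercator projection is conformal; its linear scale factor is the same in every direction and equals sec φ = 1/cos φ.
Along the parallel at 27°, map distances are exaggerated by k = sec 27° = 1.122.
True distance = 1360 / 1.122 = 1360 × cos 27° ≈ 1210 km.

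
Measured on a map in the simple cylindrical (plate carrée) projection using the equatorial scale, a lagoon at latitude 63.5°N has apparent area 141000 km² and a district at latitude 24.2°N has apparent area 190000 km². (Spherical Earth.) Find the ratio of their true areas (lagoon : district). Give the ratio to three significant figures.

0.363

On the plate carrée, areal scale = h·k = 1 × sec φ, so true area = apparent × cos φ.
True area of lagoon: 141000 × cos(63.5°) = 141000 × 0.4462 = 62910 km².
True area of district: 190000 × cos(24.2°) = 190000 × 0.9121 = 173300 km².
Ratio = 62910 / 173300 ≈ 0.363.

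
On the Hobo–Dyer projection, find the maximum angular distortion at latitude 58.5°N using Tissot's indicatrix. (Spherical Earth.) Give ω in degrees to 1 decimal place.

Hobo–Dyer is a cylindrical equal-area projection with standard parallels at ±37.5°. For cylindrical equal-area with standard parallel φ₀, h = cos φ / cos φ₀ and k = cos φ₀ / cos φ, so h·k = 1.
At 58.5°: h = 0.6586, k = 1.518; principal scales a = 1.518, b = 0.6586.
sin(ω/2) = (a − b)/(a + b) = 0.8598/2.177 = 0.3949, so ω = 2 arcsin(0.3949) ≈ 46.5°.

46.5°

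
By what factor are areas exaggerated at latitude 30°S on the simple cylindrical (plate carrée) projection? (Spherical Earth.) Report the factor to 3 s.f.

In the plate carrée (x = Rλ, y = Rφ), meridians are true-scale (h = 1) and parallels are stretched by k = sec φ.
Areal scale = h·k = 1 × sec φ; at 30°, h = 1.000, k = 1.155, so h·k = 1.155.

1.15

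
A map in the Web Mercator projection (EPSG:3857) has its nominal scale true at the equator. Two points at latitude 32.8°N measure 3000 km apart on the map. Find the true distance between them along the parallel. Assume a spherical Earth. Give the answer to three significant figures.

The Mercator projection is conformal; its linear scale factor is the same in every direction and equals sec φ = 1/cos φ.
Along the parallel at 32.8°, map distances are exaggerated by k = sec 32.8° = 1.190.
True distance = 3000 / 1.190 = 3000 × cos 32.8° ≈ 2520 km.

2520 km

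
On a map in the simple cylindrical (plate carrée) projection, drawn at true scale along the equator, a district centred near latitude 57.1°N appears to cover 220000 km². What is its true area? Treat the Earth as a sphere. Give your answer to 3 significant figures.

119000 km²

In the plate carrée (x = Rλ, y = Rφ), meridians are true-scale (h = 1) and parallels are stretched by k = sec φ.
Areal scale = h·k = 1 × sec φ; at 57.1°, h = 1.000, k = 1.841, so h·k = 1.841.
True area = apparent / (areal scale) = 220000 / 1.841 ≈ 119000 km².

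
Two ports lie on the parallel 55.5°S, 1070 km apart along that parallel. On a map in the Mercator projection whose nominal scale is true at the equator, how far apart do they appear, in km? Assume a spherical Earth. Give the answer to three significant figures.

1890 km

Mercator is conformal, so the point scale is isotropic: h = k = sec φ = 1/cos φ.
Along the parallel, k = sec 55.5° = 1/0.5664 = 1.766.
Map distance = 1070 × 1.766 ≈ 1890 km.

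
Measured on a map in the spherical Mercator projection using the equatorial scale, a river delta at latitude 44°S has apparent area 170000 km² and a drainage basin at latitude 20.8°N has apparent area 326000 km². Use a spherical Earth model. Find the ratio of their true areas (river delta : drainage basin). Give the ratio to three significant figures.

0.309

Since Mercator area scale is 1/cos²φ, the true area equals the apparent area multiplied by cos²φ.
True area of river delta: 170000 × cos²(44°) = 170000 × 0.5174 = 87970 km².
True area of drainage basin: 326000 × cos²(20.8°) = 326000 × 0.8739 = 284900 km².
Ratio = 87970 / 284900 ≈ 0.309.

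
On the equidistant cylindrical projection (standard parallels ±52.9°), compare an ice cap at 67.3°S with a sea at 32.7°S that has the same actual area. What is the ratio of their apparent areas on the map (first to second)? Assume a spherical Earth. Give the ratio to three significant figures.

In the equirectangular projection with standard parallel φ₀ = 52.9° (x = Rλ cos φ₀, y = Rφ), meridians are true-scale (h = 1) and the parallel scale is k = cos φ₀ / cos φ.
Areal scale at 67.3°: h·k = 1.000 × 1.563 = 1.563.
Areal scale at 32.7°: h·k = 1.000 × 0.7168 = 0.7168.
Ratio = 1.563/0.7168 ≈ 2.18.

2.18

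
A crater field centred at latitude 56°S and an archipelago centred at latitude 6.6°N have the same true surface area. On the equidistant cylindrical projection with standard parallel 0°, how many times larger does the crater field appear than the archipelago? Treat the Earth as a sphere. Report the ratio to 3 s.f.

Plate carrée maps x = Rλ, y = Rφ. The meridian scale is h = 1 and the parallel scale is k = 1/cos φ = sec φ.
Areal scale at 56°: h·k = 1.000 × 1.788 = 1.788.
Areal scale at 6.6°: h·k = 1.000 × 1.007 = 1.007.
Ratio = 1.788/1.007 ≈ 1.78.

1.78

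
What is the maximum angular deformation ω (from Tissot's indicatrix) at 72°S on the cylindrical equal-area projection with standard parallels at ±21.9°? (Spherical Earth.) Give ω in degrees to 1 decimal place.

106.3°

A cylindrical equal-area projection with standard parallel φ₀ has meridian scale h = cos φ / cos φ₀ and parallel scale k = cos φ₀ / cos φ (so areas are preserved, h·k = 1).
At 72°: h = 0.3331, k = 3.003; principal scales a = 3.003, b = 0.3331.
sin(ω/2) = (a − b)/(a + b) = 2.669/3.336 = 0.8003, so ω = 2 arcsin(0.8003) ≈ 106.3°.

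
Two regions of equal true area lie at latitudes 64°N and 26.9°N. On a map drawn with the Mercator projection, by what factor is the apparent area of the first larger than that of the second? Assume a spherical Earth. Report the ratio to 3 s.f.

Mercator areal scale is sec²φ.
At 64°: sec²(64°) = 1/0.4384² = 5.204.
At 26.9°: sec²(26.9°) = 1/0.8918² = 1.257.
Ratio = 5.204/1.257 = cos²(26.9°)/cos²(64°) ≈ 4.14.

4.14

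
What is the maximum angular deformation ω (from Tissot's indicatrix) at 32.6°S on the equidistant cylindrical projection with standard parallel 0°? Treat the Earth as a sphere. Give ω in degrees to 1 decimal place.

9.8°

For the equirectangular projection with φ₀ = 0 (plate carrée), h = 1 along meridians and k = sec φ along parallels.
At 32.6°: h = 1.000, k = 1.187; principal scales a = 1.187, b = 1.000.
sin(ω/2) = (a − b)/(a + b) = 0.1870/2.187 = 0.08551, so ω = 2 arcsin(0.08551) ≈ 9.8°.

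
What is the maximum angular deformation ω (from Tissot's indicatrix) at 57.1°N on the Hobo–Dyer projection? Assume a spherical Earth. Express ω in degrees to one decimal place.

42.4°

Hobo–Dyer is a cylindrical equal-area projection with standard parallels at ±37.5°. A cylindrical equal-area projection with standard parallel φ₀ has meridian scale h = cos φ / cos φ₀ and parallel scale k = cos φ₀ / cos φ (so areas are preserved, h·k = 1).
At 57.1°: h = 0.6847, k = 1.461; principal scales a = 1.461, b = 0.6847.
sin(ω/2) = (a − b)/(a + b) = 0.7759/2.145 = 0.3617, so ω = 2 arcsin(0.3617) ≈ 42.4°.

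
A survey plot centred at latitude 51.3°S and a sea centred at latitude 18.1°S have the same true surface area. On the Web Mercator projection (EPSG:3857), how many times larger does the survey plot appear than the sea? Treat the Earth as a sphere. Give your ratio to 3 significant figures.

On Mercator, area is exaggerated by sec²φ = 1/cos²φ.
At 51.3°: sec²(51.3°) = 1/0.6252² = 2.558.
At 18.1°: sec²(18.1°) = 1/0.9505² = 1.107.
Ratio = 2.558/1.107 = cos²(18.1°)/cos²(51.3°) ≈ 2.31.

2.31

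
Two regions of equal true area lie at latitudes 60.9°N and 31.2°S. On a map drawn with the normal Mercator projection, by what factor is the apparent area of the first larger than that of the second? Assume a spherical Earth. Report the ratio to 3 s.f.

Mercator areal scale is sec²φ.
At 60.9°: sec²(60.9°) = 1/0.4863² = 4.228.
At 31.2°: sec²(31.2°) = 1/0.8554² = 1.367.
Ratio = 4.228/1.367 = cos²(31.2°)/cos²(60.9°) ≈ 3.09.

3.09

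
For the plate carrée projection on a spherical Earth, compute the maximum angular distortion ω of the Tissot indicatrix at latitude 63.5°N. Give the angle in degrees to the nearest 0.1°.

45.0°

In the plate carrée (x = Rλ, y = Rφ), meridians are true-scale (h = 1) and parallels are stretched by k = sec φ.
At 63.5°: h = 1.000, k = 2.241; principal scales a = 2.241, b = 1.000.
sin(ω/2) = (a − b)/(a + b) = 1.241/3.241 = 0.3829, so ω = 2 arcsin(0.3829) ≈ 45.0°.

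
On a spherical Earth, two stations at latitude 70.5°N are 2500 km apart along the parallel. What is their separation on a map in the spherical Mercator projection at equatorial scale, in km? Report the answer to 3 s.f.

Mercator is conformal, so the point scale is isotropic: h = k = sec φ = 1/cos φ.
Along the parallel, k = sec 70.5° = 1/0.3338 = 2.996.
Map distance = 2500 × 2.996 ≈ 7490 km.

7490 km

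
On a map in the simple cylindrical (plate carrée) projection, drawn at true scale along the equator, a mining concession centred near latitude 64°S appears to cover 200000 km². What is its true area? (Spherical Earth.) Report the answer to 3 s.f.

Plate carrée maps x = Rλ, y = Rφ. The meridian scale is h = 1 and the parallel scale is k = 1/cos φ = sec φ.
Areal scale = h·k = 1 × sec φ; at 64°, h = 1.000, k = 2.281, so h·k = 2.281.
True area = apparent / (areal scale) = 200000 / 2.281 ≈ 87700 km².

87700 km²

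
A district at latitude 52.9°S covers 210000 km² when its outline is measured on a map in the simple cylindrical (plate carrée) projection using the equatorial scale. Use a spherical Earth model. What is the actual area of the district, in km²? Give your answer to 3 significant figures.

In the plate carrée (x = Rλ, y = Rφ), meridians are true-scale (h = 1) and parallels are stretched by k = sec φ.
Areal scale = h·k = 1 × sec φ; at 52.9°, h = 1.000, k = 1.658, so h·k = 1.658.
True area = apparent / (areal scale) = 210000 / 1.658 ≈ 127000 km².

127000 km²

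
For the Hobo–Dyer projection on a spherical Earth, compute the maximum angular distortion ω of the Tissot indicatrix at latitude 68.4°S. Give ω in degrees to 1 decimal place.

80.4°

Hobo–Dyer is a cylindrical equal-area projection with standard parallels at ±37.5°. Cylindrical equal-area (φ₀ = 37.5°): h = cos φ / cos 37.5° along meridians, k = cos 37.5° / cos φ along parallels; h·k = 1.
At 68.4°: h = 0.4640, k = 2.155; principal scales a = 2.155, b = 0.4640.
sin(ω/2) = (a − b)/(a + b) = 1.691/2.619 = 0.6457, so ω = 2 arcsin(0.6457) ≈ 80.4°.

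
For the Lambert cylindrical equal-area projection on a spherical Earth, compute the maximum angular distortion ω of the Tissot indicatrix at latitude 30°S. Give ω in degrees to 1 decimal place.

16.4°

The Lambert cylindrical equal-area projection is the cylindrical equal-area projection with its standard parallel at the equator (φ₀ = 0). For cylindrical equal-area with standard parallel φ₀, h = cos φ / cos φ₀ and k = cos φ₀ / cos φ, so h·k = 1.
At 30°: h = 0.8660, k = 1.155; principal scales a = 1.155, b = 0.8660.
sin(ω/2) = (a − b)/(a + b) = 0.2887/2.021 = 0.1429, so ω = 2 arcsin(0.1429) ≈ 16.4°.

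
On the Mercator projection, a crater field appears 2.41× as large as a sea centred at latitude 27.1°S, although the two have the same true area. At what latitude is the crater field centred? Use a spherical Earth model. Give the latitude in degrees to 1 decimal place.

On Mercator, (apparent₁)/(apparent₂) = sec²φ₁ / sec²φ₂ when true areas are equal.
cos²φ₂ / cos²φ₁ = 2.41  ⇒  cos φ₁ = cos 27.1° / √2.41 = 0.8902/1.552 = 0.5734.
φ₁ = arccos(0.5734) ≈ 55.0°.

55.0°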